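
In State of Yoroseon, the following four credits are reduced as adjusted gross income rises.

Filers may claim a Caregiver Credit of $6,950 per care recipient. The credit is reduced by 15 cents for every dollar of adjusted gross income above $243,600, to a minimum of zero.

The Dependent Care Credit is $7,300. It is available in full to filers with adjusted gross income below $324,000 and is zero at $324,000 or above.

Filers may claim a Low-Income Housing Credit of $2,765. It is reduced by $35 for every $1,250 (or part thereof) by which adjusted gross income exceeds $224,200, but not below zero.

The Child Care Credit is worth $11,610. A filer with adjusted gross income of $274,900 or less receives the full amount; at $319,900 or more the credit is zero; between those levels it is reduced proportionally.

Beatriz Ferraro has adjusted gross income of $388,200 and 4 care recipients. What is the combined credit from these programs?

Caregiver Credit: base = 4 × $6,950 = $27,800. 15% of the $144,600 excess over $243,600 is $21,690; credit = $27,800 − $21,690 = $6,110.
Dependent Care Credit: $388,200 meets or exceeds the $324,000 cutoff, so the credit is $0.
Low-Income Housing Credit: income exceeds $224,200 by $164,000 → 132 increments × $35 = $4,620 ≥ base, so the credit is $0.
Child Care Credit: $388,200 is at or above $319,900, so the credit is $0.
Total: $6,110 + $0 + $0 + $0 = $6,110.

$6,110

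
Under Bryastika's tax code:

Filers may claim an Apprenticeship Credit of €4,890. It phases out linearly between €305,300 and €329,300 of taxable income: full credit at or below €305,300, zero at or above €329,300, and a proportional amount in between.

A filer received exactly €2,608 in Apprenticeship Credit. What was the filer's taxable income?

€2,608 is 2,608/4,890 of the full €4,890, so 2,282/4,890 of the €24,000 range has been used: income = €305,300 + €24,000 × 2,282/4,890 = €316,500.

€316,500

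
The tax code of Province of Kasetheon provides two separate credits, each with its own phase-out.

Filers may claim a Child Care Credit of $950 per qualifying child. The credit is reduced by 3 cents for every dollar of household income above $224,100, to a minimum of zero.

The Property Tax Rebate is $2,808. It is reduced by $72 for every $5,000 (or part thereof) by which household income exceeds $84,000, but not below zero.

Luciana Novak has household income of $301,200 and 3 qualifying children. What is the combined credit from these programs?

Child Care Credit: base = 3 × $950 = $2,850. 3% of the $77,100 excess over $224,100 is $2,313; credit = $2,850 − $2,313 = $537.
Property Tax Rebate: income exceeds $84,000 by $217,200 → 44 increments × $72 = $3,168 ≥ base, so the credit is $0.
Total: $537 + $0 = $537.

$537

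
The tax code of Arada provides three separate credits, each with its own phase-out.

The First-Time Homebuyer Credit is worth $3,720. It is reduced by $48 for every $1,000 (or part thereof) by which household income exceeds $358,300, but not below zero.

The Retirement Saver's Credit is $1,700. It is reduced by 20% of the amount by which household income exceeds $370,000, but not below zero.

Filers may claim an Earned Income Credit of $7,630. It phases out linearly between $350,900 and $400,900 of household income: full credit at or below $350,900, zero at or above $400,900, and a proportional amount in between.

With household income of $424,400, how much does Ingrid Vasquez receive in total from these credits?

First-Time Homebuyer Credit: income exceeds $358,300 by $66,100, which is 67 full-or-partial $1,000 increments; reduction = 67 × $48 = $3,216, leaving $504.
Retirement Saver's Credit: 20% of the $54,400 excess over $370,000 is $10,880 ≥ base, so the credit is $0.
Earned Income Credit: $424,400 is at or above $400,900, so the credit is $0.
Total: $504 + $0 + $0 = $504.

$504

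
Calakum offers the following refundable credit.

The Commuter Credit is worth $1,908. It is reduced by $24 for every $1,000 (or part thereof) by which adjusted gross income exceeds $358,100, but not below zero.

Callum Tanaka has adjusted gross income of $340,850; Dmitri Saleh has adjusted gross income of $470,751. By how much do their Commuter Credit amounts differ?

Callum ($340,850): Commuter Credit: $340,850 is at or below the $358,100 threshold, so the full $1,908 applies.
Dmitri ($470,751): Commuter Credit: income exceeds $358,100 by $112,651 → 113 increments × $24 = $2,712 ≥ base, so the credit is $0.
Difference: |$1,908 − $0| = $1,908.

$1,908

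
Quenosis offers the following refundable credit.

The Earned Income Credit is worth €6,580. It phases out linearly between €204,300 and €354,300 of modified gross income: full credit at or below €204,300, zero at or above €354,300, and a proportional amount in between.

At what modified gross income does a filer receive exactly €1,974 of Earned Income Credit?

€309,300

€1,974 is 1,974/6,580 of the full €6,580, so 4,606/6,580 of the €150,000 range has been used: income = €204,300 + €150,000 × 4,606/6,580 = €309,300.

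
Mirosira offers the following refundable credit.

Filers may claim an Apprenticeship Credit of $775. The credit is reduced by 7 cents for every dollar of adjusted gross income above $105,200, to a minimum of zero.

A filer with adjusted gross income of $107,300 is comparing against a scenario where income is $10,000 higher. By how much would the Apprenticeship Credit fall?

At $107,300 — 7% of the $2,100 excess over $105,200 is $147; credit = $775 − $147 = $628.
At $117,300 — 7% of the $12,100 excess over $105,200 is $847 ≥ base, so the credit is $0.
Lost: $628 − $0 = $628.

$628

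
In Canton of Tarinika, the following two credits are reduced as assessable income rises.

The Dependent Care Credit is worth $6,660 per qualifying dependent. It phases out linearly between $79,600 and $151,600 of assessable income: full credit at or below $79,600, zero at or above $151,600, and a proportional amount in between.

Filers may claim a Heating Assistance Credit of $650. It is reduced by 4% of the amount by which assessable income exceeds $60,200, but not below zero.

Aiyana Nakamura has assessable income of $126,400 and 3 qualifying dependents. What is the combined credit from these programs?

Dependent Care Credit: base = 3 × $6,660 = $19,980. $126,400 is $46,800 into a $72,000 phase-out range, leaving 25,200/72,000 of the credit: $19,980 × 25,200/72,000 = $6,993.
Heating Assistance Credit: 4% of the $66,200 excess over $60,200 is $2,648 ≥ base, so the credit is $0.
Total: $6,993 + $0 = $6,993.

$6,993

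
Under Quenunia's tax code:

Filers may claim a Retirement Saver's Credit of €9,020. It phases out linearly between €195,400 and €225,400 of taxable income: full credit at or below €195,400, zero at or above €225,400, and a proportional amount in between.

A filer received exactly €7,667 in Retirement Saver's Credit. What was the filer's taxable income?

€7,667 is 7,667/9,020 of the full €9,020, so 1,353/9,020 of the €30,000 range has been used: income = €195,400 + €30,000 × 1,353/9,020 = €199,900.

€199,900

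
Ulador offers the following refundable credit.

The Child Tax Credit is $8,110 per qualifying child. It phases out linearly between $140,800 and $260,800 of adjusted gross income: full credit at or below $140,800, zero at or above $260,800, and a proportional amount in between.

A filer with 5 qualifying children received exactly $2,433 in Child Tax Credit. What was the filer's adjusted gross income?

$253,600

Full credit = 5 × $8,110 = $40,550.
$2,433 is 2,433/40,550 of the full $40,550, so 38,117/40,550 of the $120,000 range has been used: income = $140,800 + $120,000 × 38,117/40,550 = $253,600.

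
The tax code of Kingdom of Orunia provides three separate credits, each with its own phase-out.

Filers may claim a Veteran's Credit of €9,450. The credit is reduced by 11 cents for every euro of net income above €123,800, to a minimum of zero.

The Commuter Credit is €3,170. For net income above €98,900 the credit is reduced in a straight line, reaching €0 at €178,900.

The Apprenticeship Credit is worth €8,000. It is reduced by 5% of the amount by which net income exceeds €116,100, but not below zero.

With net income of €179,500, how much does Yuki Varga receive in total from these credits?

€8,153

Veteran's Credit: 11% of the €55,700 excess over €123,800 is €6,127; credit = €9,450 − €6,127 = €3,323.
Commuter Credit: €179,500 is at or above €178,900, so the credit is €0.
Apprenticeship Credit: 5% of the €63,400 excess over €116,100 is €3,170; credit = €8,000 − €3,170 = €4,830.
Total: €3,323 + €0 + €4,830 = €8,153.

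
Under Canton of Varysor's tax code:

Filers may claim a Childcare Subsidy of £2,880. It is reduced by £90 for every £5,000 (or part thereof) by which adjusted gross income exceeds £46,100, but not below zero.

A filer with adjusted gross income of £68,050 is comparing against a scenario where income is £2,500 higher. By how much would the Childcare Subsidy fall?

At £68,050 — income exceeds £46,100 by £21,950, which is 5 full-or-partial £5,000 increments; reduction = 5 × £90 = £450, leaving £2,430.
At £70,550 — income exceeds £46,100 by £24,450, which is 5 full-or-partial £5,000 increments; reduction = 5 × £90 = £450, leaving £2,430.
Lost: £2,430 − £2,430 = £0.

£0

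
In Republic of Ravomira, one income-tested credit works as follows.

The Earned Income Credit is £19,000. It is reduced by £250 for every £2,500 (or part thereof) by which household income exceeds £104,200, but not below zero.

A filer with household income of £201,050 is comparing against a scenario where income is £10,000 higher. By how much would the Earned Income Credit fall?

At £201,050 — income exceeds £104,200 by £96,850, which is 39 full-or-partial £2,500 increments; reduction = 39 × £250 = £9,750, leaving £9,250.
At £211,050 — income exceeds £104,200 by £106,850, which is 43 full-or-partial £2,500 increments; reduction = 43 × £250 = £10,750, leaving £8,250.
Lost: £9,250 − £8,250 = £1,000.

£1,000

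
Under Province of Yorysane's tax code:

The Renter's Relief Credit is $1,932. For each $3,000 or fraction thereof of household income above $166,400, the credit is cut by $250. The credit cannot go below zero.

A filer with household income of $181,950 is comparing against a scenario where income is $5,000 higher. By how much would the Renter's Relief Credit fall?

At $181,950 — income exceeds $166,400 by $15,550, which is 6 full-or-partial $3,000 increments; reduction = 6 × $250 = $1,500, leaving $432.
At $186,950 — income exceeds $166,400 by $20,550, which is 7 full-or-partial $3,000 increments; reduction = 7 × $250 = $1,750, leaving $182.
Lost: $432 − $182 = $250.

$250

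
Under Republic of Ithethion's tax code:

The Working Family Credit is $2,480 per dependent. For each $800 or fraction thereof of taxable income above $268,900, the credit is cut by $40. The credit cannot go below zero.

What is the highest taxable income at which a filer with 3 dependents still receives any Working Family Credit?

$416,900

Full credit = 3 × $2,480 = $7,440.
After 185 increments the reduction is 185 × $40 = $7,400, leaving $40; one more increment wipes it out. Increment 185 ends at excess 185 × $800 = $148,000, so the highest qualifying income is $268,900 + $148,000 = $416,900.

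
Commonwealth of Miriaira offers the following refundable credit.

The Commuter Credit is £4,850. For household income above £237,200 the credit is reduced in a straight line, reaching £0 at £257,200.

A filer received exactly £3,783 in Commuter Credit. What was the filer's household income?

£241,600

£3,783 is 3,783/4,850 of the full £4,850, so 1,067/4,850 of the £20,000 range has been used: income = £237,200 + £20,000 × 1,067/4,850 = £241,600.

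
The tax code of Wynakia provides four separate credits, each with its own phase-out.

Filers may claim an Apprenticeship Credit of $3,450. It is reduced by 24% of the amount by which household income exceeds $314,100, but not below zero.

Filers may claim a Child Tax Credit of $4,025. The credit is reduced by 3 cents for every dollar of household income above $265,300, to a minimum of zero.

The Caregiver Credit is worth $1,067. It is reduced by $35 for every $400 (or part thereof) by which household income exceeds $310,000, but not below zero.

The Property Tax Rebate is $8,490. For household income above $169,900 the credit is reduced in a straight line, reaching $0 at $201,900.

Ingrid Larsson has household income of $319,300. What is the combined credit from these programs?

$4,834

Apprenticeship Credit: 24% of the $5,200 excess over $314,100 is $1,248; credit = $3,450 − $1,248 = $2,202.
Child Tax Credit: 3% of the $54,000 excess over $265,300 is $1,620; credit = $4,025 − $1,620 = $2,405.
Caregiver Credit: income exceeds $310,000 by $9,300, which is 24 full-or-partial $400 increments; reduction = 24 × $35 = $840, leaving $227.
Property Tax Rebate: $319,300 is at or above $201,900, so the credit is $0.
Total: $2,202 + $2,405 + $227 + $0 = $4,834.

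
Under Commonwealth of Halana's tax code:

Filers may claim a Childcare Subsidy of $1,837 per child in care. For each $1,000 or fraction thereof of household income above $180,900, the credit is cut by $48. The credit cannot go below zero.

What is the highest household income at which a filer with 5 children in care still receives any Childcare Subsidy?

$371,900

Full credit = 5 × $1,837 = $9,185.
After 191 increments the reduction is 191 × $48 = $9,168, leaving $17; one more increment wipes it out. Increment 191 ends at excess 191 × $1,000 = $191,000, so the highest qualifying income is $180,900 + $191,000 = $371,900.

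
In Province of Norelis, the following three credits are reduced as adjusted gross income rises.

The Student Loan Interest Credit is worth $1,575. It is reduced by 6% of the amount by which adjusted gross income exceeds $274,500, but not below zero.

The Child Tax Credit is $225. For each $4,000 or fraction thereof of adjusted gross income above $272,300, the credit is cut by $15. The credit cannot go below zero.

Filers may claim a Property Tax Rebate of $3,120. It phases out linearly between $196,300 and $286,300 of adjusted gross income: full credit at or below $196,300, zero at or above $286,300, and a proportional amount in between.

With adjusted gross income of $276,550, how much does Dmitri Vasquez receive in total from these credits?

$1,985

Student Loan Interest Credit: 6% of the $2,050 excess over $274,500 is $123; credit = $1,575 − $123 = $1,452.
Child Tax Credit: income exceeds $272,300 by $4,250, which is 2 full-or-partial $4,000 increments; reduction = 2 × $15 = $30, leaving $195.
Property Tax Rebate: $276,550 is $80,250 into a $90,000 phase-out range, leaving 9,750/90,000 of the credit: $3,120 × 9,750/90,000 = $338.
Total: $1,452 + $195 + $338 = $1,985.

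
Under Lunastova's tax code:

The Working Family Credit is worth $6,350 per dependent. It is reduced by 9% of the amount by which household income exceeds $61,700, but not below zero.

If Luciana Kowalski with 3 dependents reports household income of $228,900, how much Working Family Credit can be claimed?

Working Family Credit: base = 3 × $6,350 = $19,050. 9% of the $167,200 excess over $61,700 is $15,048; credit = $19,050 − $15,048 = $4,002.

$4,002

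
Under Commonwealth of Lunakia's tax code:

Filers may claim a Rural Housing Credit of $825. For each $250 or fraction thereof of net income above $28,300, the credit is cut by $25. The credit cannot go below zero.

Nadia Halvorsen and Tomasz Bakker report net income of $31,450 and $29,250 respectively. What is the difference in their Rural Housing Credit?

$225

Nadia ($31,450): Rural Housing Credit: income exceeds $28,300 by $3,150, which is 13 full-or-partial $250 increments; reduction = 13 × $25 = $325, leaving $500.
Tomasz ($29,250): Rural Housing Credit: income exceeds $28,300 by $950, which is 4 full-or-partial $250 increments; reduction = 4 × $25 = $100, leaving $725.
Difference: |$500 − $725| = $225.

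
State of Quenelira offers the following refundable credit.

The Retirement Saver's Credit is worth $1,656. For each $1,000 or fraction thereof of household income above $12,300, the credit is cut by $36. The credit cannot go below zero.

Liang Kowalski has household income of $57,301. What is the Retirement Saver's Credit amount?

$0

Retirement Saver's Credit: income exceeds $12,300 by $45,001 → 46 increments × $36 = $1,656 ≥ base, so the credit is $0.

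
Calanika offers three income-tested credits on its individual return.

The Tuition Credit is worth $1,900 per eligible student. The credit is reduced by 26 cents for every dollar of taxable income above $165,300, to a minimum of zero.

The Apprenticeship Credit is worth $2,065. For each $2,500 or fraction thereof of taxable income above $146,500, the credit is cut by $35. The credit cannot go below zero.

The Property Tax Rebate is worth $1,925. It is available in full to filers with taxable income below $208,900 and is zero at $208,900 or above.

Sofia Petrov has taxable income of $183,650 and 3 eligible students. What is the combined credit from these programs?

$4,394

Tuition Credit: base = 3 × $1,900 = $5,700. 26% of the $18,350 excess over $165,300 is $4,771; credit = $5,700 − $4,771 = $929.
Apprenticeship Credit: income exceeds $146,500 by $37,150, which is 15 full-or-partial $2,500 increments; reduction = 15 × $35 = $525, leaving $1,540.
Property Tax Rebate: $183,650 is below the $208,900 cutoff, so the full $1,925 applies.
Total: $929 + $1,540 + $1,925 = $4,394.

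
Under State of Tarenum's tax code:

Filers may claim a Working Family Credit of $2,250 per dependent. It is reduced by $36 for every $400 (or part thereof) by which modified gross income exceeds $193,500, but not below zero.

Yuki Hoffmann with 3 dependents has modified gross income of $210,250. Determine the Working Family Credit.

Working Family Credit: base = 3 × $2,250 = $6,750. income exceeds $193,500 by $16,750, which is 42 full-or-partial $400 increments; reduction = 42 × $36 = $1,512, leaving $5,238.

$5,238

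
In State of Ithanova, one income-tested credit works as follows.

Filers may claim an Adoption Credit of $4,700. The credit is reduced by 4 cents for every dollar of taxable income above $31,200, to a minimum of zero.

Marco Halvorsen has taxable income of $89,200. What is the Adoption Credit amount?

Adoption Credit: 4% of the $58,000 excess over $31,200 is $2,320; credit = $4,700 − $2,320 = $2,380.

$2,380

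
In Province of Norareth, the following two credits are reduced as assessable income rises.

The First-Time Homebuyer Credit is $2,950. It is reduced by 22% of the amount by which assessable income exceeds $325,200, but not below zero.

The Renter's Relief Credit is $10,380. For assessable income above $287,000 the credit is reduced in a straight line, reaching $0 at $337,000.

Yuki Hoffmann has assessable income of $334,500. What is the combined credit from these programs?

$1,423

First-Time Homebuyer Credit: 22% of the $9,300 excess over $325,200 is $2,046; credit = $2,950 − $2,046 = $904.
Renter's Relief Credit: $334,500 is $47,500 into a $50,000 phase-out range, leaving 2,500/50,000 of the credit: $10,380 × 2,500/50,000 = $519.
Total: $904 + $519 = $1,423.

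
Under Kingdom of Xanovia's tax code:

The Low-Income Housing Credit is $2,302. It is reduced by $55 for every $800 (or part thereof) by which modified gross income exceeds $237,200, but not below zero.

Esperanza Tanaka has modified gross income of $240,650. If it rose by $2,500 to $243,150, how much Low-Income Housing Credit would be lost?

At $240,650 — income exceeds $237,200 by $3,450, which is 5 full-or-partial $800 increments; reduction = 5 × $55 = $275, leaving $2,027.
At $243,150 — income exceeds $237,200 by $5,950, which is 8 full-or-partial $800 increments; reduction = 8 × $55 = $440, leaving $1,862.
Lost: $2,027 − $1,862 = $165.

$165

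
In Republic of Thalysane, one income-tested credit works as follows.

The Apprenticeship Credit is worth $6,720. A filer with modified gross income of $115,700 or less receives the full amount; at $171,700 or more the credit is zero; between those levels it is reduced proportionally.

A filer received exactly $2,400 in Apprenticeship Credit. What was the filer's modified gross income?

$2,400 is 2,400/6,720 of the full $6,720, so 4,320/6,720 of the $56,000 range has been used: income = $115,700 + $56,000 × 4,320/6,720 = $151,700.

$151,700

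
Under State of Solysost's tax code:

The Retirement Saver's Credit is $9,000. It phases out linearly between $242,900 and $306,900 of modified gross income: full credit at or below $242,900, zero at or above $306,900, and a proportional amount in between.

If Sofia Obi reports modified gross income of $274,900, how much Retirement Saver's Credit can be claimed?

$4,500

Retirement Saver's Credit: $274,900 is $32,000 into a $64,000 phase-out range, leaving 32,000/64,000 of the credit: $9,000 × 32,000/64,000 = $4,500.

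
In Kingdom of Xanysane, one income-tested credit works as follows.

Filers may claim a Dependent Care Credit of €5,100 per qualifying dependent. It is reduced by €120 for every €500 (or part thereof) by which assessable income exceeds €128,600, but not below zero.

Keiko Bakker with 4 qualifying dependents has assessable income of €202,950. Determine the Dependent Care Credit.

€2,520

Dependent Care Credit: base = 4 × €5,100 = €20,400. income exceeds €128,600 by €74,350, which is 149 full-or-partial €500 increments; reduction = 149 × €120 = €17,880, leaving €2,520.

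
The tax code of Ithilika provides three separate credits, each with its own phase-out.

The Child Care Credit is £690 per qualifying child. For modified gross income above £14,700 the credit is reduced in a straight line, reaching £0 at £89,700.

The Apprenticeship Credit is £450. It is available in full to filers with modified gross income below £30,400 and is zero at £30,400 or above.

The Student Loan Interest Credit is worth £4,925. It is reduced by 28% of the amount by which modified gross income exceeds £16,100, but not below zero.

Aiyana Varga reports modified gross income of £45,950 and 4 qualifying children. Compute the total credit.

£1,610

Child Care Credit: base = 4 × £690 = £2,760. £45,950 is £31,250 into a £75,000 phase-out range, leaving 43,750/75,000 of the credit: £2,760 × 43,750/75,000 = £1,610.
Apprenticeship Credit: £45,950 meets or exceeds the £30,400 cutoff, so the credit is £0.
Student Loan Interest Credit: 28% of the £29,850 excess over £16,100 is £8,358 ≥ base, so the credit is £0.
Total: £1,610 + £0 + £0 = £1,610.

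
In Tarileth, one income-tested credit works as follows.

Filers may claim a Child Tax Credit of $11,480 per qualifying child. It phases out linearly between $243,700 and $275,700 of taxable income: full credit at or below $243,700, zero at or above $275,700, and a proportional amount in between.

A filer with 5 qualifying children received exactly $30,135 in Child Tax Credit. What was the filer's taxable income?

$258,900

Full credit = 5 × $11,480 = $57,400.
$30,135 is 30,135/57,400 of the full $57,400, so 27,265/57,400 of the $32,000 range has been used: income = $243,700 + $32,000 × 27,265/57,400 = $258,900.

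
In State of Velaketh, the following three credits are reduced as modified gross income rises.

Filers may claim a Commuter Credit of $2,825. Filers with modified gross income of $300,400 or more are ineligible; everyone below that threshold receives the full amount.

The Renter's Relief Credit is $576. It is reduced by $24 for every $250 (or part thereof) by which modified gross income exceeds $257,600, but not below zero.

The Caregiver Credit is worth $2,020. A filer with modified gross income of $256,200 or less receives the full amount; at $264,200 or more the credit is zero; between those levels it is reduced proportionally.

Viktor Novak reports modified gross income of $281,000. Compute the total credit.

$2,825

Commuter Credit: $281,000 is below the $300,400 cutoff, so the full $2,825 applies.
Renter's Relief Credit: income exceeds $257,600 by $23,400 → 94 increments × $24 = $2,256 ≥ base, so the credit is $0.
Caregiver Credit: $281,000 is at or above $264,200, so the credit is $0.
Total: $2,825 + $0 + $0 = $2,825.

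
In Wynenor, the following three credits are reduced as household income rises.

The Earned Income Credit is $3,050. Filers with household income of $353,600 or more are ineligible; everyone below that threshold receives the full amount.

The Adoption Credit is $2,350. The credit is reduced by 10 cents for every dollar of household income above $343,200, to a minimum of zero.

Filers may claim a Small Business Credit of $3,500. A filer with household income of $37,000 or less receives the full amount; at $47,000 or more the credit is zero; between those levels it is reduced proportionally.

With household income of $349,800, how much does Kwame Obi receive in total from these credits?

Earned Income Credit: $349,800 is below the $353,600 cutoff, so the full $3,050 applies.
Adoption Credit: 10% of the $6,600 excess over $343,200 is $660; credit = $2,350 − $660 = $1,690.
Small Business Credit: $349,800 is at or above $47,000, so the credit is $0.
Total: $3,050 + $1,690 + $0 = $4,740.

$4,740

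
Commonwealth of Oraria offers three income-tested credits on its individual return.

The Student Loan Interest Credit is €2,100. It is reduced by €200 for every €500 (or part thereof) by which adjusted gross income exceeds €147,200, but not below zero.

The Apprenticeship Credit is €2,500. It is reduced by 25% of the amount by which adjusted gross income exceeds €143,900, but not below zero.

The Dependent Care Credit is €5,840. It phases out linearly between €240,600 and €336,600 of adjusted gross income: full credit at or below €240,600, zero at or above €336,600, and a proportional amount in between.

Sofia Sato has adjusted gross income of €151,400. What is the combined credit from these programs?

Student Loan Interest Credit: income exceeds €147,200 by €4,200, which is 9 full-or-partial €500 increments; reduction = 9 × €200 = €1,800, leaving €300.
Apprenticeship Credit: 25% of the €7,500 excess over €143,900 is €1,875; credit = €2,500 − €1,875 = €625.
Dependent Care Credit: €151,400 is at or below the €240,600 threshold, so the full €5,840 applies.
Total: €300 + €625 + €5,840 = €6,765.

€6,765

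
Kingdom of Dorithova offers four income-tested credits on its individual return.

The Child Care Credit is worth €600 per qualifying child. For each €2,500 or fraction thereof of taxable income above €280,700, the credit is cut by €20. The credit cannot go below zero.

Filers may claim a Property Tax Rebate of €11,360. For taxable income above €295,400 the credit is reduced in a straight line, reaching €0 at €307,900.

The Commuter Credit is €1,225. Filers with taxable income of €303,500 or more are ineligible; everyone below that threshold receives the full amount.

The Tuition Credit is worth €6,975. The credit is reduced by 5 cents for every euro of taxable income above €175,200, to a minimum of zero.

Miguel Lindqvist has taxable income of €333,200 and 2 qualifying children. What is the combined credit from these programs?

€780

Child Care Credit: base = 2 × €600 = €1,200. income exceeds €280,700 by €52,500, which is 21 full-or-partial €2,500 increments; reduction = 21 × €20 = €420, leaving €780.
Property Tax Rebate: €333,200 is at or above €307,900, so the credit is €0.
Commuter Credit: €333,200 meets or exceeds the €303,500 cutoff, so the credit is €0.
Tuition Credit: 5% of the €158,000 excess over €175,200 is €7,900 ≥ base, so the credit is €0.
Total: €780 + €0 + €0 + €0 = €780.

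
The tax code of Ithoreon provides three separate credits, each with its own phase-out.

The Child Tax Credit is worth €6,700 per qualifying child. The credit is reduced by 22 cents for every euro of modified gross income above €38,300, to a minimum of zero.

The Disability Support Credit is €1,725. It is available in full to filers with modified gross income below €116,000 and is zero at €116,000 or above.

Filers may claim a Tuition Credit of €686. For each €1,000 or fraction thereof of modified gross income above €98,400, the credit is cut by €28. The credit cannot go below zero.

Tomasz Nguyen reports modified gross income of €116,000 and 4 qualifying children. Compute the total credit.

Child Tax Credit: base = 4 × €6,700 = €26,800. 22% of the €77,700 excess over €38,300 is €17,094; credit = €26,800 − €17,094 = €9,706.
Disability Support Credit: €116,000 meets or exceeds the €116,000 cutoff, so the credit is €0.
Tuition Credit: income exceeds €98,400 by €17,600, which is 18 full-or-partial €1,000 increments; reduction = 18 × €28 = €504, leaving €182.
Total: €9,706 + €0 + €182 = €9,888.

€9,888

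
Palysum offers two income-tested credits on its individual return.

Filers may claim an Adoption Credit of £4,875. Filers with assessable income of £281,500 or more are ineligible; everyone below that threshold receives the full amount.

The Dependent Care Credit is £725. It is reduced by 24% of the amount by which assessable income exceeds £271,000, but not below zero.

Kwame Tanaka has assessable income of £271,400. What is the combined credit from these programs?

£5,504

Adoption Credit: £271,400 is below the £281,500 cutoff, so the full £4,875 applies.
Dependent Care Credit: 24% of the £400 excess over £271,000 is £96; credit = £725 − £96 = £629.
Total: £4,875 + £629 = £5,504.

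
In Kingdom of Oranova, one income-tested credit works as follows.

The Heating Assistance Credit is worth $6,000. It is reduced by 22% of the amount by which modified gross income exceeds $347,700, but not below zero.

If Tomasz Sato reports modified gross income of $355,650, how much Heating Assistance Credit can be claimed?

$4,251

Heating Assistance Credit: 22% of the $7,950 excess over $347,700 is $1,749; credit = $6,000 − $1,749 = $4,251.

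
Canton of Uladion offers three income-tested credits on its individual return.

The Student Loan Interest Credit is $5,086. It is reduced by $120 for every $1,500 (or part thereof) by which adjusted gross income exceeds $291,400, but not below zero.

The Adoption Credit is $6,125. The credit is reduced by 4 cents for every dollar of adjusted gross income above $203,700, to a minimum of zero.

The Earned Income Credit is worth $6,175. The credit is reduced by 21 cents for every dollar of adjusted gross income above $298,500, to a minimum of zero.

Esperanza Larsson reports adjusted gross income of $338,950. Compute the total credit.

$1,961

Student Loan Interest Credit: income exceeds $291,400 by $47,550, which is 32 full-or-partial $1,500 increments; reduction = 32 × $120 = $3,840, leaving $1,246.
Adoption Credit: 4% of the $135,250 excess over $203,700 is $5,410; credit = $6,125 − $5,410 = $715.
Earned Income Credit: 21% of the $40,450 excess over $298,500 is $8,494.50 ≥ base, so the credit is $0.
Total: $1,246 + $715 + $0 = $1,961.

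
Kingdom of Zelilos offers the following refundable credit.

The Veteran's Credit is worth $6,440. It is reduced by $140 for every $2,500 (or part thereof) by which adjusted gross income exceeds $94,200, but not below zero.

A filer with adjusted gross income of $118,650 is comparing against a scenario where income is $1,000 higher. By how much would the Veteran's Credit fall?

$140

At $118,650 — income exceeds $94,200 by $24,450, which is 10 full-or-partial $2,500 increments; reduction = 10 × $140 = $1,400, leaving $5,040.
At $119,650 — income exceeds $94,200 by $25,450, which is 11 full-or-partial $2,500 increments; reduction = 11 × $140 = $1,540, leaving $4,900.
Lost: $5,040 − $4,900 = $140.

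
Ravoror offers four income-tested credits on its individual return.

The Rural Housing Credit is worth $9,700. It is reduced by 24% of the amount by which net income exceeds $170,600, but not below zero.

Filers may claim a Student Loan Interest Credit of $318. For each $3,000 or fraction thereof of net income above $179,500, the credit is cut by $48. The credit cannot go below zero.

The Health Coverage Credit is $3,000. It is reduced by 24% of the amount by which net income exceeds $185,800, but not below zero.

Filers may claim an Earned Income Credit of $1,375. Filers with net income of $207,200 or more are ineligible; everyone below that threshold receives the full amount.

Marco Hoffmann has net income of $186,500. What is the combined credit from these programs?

$10,265

Rural Housing Credit: 24% of the $15,900 excess over $170,600 is $3,816; credit = $9,700 − $3,816 = $5,884.
Student Loan Interest Credit: income exceeds $179,500 by $7,000, which is 3 full-or-partial $3,000 increments; reduction = 3 × $48 = $144, leaving $174.
Health Coverage Credit: 24% of the $700 excess over $185,800 is $168; credit = $3,000 − $168 = $2,832.
Earned Income Credit: $186,500 is below the $207,200 cutoff, so the full $1,375 applies.
Total: $5,884 + $174 + $2,832 + $1,375 = $10,265.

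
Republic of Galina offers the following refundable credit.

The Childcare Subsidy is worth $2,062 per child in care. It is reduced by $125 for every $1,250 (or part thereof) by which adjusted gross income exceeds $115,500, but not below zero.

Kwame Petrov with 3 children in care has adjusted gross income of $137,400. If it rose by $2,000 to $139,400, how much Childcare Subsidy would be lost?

$250

At $137,400 — base = 3 × $2,062 = $6,186. income exceeds $115,500 by $21,900, which is 18 full-or-partial $1,250 increments; reduction = 18 × $125 = $2,250, leaving $3,936.
At $139,400 — base = 3 × $2,062 = $6,186. income exceeds $115,500 by $23,900, which is 20 full-or-partial $1,250 increments; reduction = 20 × $125 = $2,500, leaving $3,686.
Lost: $3,936 − $3,686 = $250.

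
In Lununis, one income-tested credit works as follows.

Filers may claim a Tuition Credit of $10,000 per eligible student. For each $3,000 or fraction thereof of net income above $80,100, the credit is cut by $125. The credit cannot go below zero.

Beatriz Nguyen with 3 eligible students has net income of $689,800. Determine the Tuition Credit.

Tuition Credit: base = 3 × $10,000 = $30,000. income exceeds $80,100 by $609,700, which is 204 full-or-partial $3,000 increments; reduction = 204 × $125 = $25,500, leaving $4,500.

$4,500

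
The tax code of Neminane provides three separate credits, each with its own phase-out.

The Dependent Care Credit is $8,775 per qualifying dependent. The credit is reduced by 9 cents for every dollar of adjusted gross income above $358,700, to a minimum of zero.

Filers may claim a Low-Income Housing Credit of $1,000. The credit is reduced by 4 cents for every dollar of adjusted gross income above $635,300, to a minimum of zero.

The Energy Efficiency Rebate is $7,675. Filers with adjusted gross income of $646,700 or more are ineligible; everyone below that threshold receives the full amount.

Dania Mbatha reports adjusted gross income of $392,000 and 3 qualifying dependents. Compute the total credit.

Dependent Care Credit: base = 3 × $8,775 = $26,325. 9% of the $33,300 excess over $358,700 is $2,997; credit = $26,325 − $2,997 = $23,328.
Low-Income Housing Credit: $392,000 is at or below the $635,300 threshold, so the full $1,000 applies.
Energy Efficiency Rebate: $392,000 is below the $646,700 cutoff, so the full $7,675 applies.
Total: $23,328 + $1,000 + $7,675 = $32,003.

$32,003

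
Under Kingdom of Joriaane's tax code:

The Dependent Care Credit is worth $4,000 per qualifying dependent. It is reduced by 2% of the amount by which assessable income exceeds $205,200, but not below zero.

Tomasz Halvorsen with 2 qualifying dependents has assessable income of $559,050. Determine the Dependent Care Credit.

$923

Dependent Care Credit: base = 2 × $4,000 = $8,000. 2% of the $353,850 excess over $205,200 is $7,077; credit = $8,000 − $7,077 = $923.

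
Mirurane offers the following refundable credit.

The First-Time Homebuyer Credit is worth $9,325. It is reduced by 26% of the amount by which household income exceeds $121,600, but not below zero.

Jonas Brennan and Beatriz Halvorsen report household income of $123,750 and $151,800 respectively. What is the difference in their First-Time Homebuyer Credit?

Jonas ($123,750): First-Time Homebuyer Credit: 26% of the $2,150 excess over $121,600 is $559; credit = $9,325 − $559 = $8,766.
Beatriz ($151,800): First-Time Homebuyer Credit: 26% of the $30,200 excess over $121,600 is $7,852; credit = $9,325 − $7,852 = $1,473.
Difference: |$8,766 − $1,473| = $7,293.

$7,293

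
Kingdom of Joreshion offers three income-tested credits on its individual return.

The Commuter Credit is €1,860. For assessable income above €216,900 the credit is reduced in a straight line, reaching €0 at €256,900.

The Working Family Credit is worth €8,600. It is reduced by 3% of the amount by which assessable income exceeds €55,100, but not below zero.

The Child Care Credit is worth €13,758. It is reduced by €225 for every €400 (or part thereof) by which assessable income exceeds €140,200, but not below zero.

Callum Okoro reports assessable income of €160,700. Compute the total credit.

Commuter Credit: €160,700 is at or below the €216,900 threshold, so the full €1,860 applies.
Working Family Credit: 3% of the €105,600 excess over €55,100 is €3,168; credit = €8,600 − €3,168 = €5,432.
Child Care Credit: income exceeds €140,200 by €20,500, which is 52 full-or-partial €400 increments; reduction = 52 × €225 = €11,700, leaving €2,058.
Total: €1,860 + €5,432 + €2,058 = €9,350.

€9,350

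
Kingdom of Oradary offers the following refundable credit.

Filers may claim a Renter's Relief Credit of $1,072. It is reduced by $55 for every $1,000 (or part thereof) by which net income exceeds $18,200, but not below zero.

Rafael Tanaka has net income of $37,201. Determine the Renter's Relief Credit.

Renter's Relief Credit: income exceeds $18,200 by $19,001 → 20 increments × $55 = $1,100 ≥ base, so the credit is $0.

$0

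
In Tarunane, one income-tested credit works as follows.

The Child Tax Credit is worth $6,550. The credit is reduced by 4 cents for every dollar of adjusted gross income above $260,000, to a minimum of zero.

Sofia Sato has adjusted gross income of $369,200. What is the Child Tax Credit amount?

Child Tax Credit: 4% of the $109,200 excess over $260,000 is $4,368; credit = $6,550 − $4,368 = $2,182.

$2,182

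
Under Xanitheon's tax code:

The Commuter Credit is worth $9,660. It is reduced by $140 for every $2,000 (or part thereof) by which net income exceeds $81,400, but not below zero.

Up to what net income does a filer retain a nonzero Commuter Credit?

After 68 increments the reduction is 68 × $140 = $9,520, leaving $140; one more increment wipes it out. Increment 68 ends at excess 68 × $2,000 = $136,000, so the highest qualifying income is $81,400 + $136,000 = $217,400.

$217,400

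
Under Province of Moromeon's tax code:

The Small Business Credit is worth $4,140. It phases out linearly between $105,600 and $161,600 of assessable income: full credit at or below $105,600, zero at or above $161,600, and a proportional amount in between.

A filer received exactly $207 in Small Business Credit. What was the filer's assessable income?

$207 is 207/4,140 of the full $4,140, so 3,933/4,140 of the $56,000 range has been used: income = $105,600 + $56,000 × 3,933/4,140 = $158,800.

$158,800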